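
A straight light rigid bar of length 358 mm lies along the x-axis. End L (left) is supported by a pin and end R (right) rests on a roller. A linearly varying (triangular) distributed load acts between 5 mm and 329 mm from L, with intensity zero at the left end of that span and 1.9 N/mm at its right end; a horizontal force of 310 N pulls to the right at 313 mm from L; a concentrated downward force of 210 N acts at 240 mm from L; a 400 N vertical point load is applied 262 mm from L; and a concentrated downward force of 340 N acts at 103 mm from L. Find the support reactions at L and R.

L_x = -310.0 N, L_y = 536.4 N, R_y = 721.4 N

Resultant of the triangular load: ½ × 1.9 × 324 = 307.8 N, acting at 221 mm from L (one-third of the span from the peak).
Taking moments about L: R_y·358 − (½·1.9·324)·221 − 210·240 − 400·262 − 340·103 = 0 → R_y = 258243.8/358 = 721.351 ≈ 721.4 N.
ΣF_y = 0: L_y + 721.351 − ½·1.9·324 − 210 − 400 − 340 = 0 → L_y = 536.4 N.
ΣF_x = 0: L_x + 310 = 0 → L_x = -310.0 N.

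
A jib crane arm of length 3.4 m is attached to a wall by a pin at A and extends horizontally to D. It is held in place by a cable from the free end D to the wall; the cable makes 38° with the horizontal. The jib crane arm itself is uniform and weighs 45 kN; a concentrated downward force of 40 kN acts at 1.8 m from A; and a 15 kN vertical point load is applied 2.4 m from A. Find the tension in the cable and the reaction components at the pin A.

ΣM about A: T·sin38°·3.4 − 45·1.7 − 40·1.8 − 15·2.4 = 0 → T = 184.5/(3.4·0.615661) = 88.1406 ≈ 88.14 kN.
ΣF_x = 0: A_x − T·cos38° = 0 → A_x = 88.1406 × 0.788011 = 69.46 kN.
ΣF_y = 0: A_y + T·sin38° − 45 − 40 − 15 = 0 → A_y = 100 − 88.1406 × 0.615661 = 45.74 kN.

T = 88.14 kN, A_x = 69.46 kN, A_y = 45.74 kN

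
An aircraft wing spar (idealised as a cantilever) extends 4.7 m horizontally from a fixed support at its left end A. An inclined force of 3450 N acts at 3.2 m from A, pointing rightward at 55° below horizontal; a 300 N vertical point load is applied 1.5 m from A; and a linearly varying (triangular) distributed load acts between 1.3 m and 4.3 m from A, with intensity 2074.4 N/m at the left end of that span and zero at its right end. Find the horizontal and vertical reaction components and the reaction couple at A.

A_x = -1979 N, A_y = 6238 N, M_A = 16650 N·m

Resultant of the triangular load: ½ × 2074.4 × 3 = 3111.6 N, acting at 2.3 m from A (one-third of the span from the peak).
ΣF_x = 0: A_x + 3450·cos55° = 0 → A_x = -1979 N.
ΣF_y = 0: A_y − 3450·sin55° − 300 − ½·2074.4·3 = 0 → A_y = 6238 N.
ΣM about A: M_A − 3450·sin55°·3.2 − 300·1.5 − (½·2074.4·3)·2.3 = 0 → M_A = 16650 N·m.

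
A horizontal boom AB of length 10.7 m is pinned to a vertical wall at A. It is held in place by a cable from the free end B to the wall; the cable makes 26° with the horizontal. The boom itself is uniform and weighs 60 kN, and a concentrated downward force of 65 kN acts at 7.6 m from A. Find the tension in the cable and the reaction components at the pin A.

ΣM about A: T·sin26°·10.7 − 60·5.35 − 65·7.6 = 0 → T = 815/(10.7·0.438371) = 173.753 ≈ 173.8 kN.
ΣF_x = 0: A_x − T·cos26° = 0 → A_x = 173.753 × 0.898794 = 156.2 kN.
ΣF_y = 0: A_y + T·sin26° − 60 − 65 = 0 → A_y = 125 − 173.753 × 0.438371 = 48.83 kN.

T = 173.8 kN, A_x = 156.2 kN, A_y = 48.83 kN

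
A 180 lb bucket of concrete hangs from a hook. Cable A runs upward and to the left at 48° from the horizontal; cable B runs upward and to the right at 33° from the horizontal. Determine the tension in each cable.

T_A = 152.8 lb, T_B = 121.9 lb

ΣF_x = 0: −T_A·cos48° + T_B·cos33° = 0 → T_B = 0.797847·T_A.
ΣF_y = 0: T_A·sin48° + T_B·sin33° = 180.
Substitute: T_A·(0.743145 + 0.797847·0.544639) = 180 → T_A = 152.842 ≈ 152.8 lb.
Then T_B = 0.797847 × 152.842 = 121.9 lb.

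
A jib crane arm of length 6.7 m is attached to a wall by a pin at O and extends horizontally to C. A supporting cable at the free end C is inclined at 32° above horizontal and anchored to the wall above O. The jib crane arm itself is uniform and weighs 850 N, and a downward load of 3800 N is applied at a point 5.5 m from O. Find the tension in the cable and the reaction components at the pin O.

ΣM about O: T·sin32°·6.7 − 850·3.35 − 3800·5.5 = 0 → T = 23747.5/(6.7·0.529919) = 6688.58 ≈ 6689 N.
ΣF_x = 0: O_x − T·cos32° = 0 → O_x = 6688.58 × 0.848048 = 5672 N.
ΣF_y = 0: O_y + T·sin32° − 850 − 3800 = 0 → O_y = 4650 − 6688.58 × 0.529919 = 1106 N.

T = 6689 N, O_x = 5672 N, O_y = 1106 N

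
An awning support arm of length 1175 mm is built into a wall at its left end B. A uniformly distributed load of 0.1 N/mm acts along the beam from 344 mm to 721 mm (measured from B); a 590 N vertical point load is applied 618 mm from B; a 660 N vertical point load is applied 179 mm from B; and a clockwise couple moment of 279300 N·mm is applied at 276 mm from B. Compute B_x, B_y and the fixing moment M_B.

Resultant of the distributed load: 0.1 × 377 = 37.7 N at 532.5 mm from B.
ΣF_x = 0: B_x = 0.
ΣF_y = 0: B_y − 0.1·377 − 590 − 660 = 0 → B_y = 1288 N.
ΣM about B: M_B − (0.1·377)·532.5 − 590·618 − 660·179 − 279300 = 0 → M_B = 782100 N·mm.

B_x = 0, B_y = 1288 N, M_B = 782100 N·mm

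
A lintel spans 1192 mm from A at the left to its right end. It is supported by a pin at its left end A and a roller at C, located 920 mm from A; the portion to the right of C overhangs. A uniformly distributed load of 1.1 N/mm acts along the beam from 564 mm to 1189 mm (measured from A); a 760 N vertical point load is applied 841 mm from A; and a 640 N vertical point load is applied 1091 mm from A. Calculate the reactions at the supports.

A_x = 0, A_y = -21.19 N, C_y = 2109 N

Resultant of the distributed load: 1.1 × 625 = 687.5 N at 876.5 mm from A.
ΣM about A: C_y·920 − (1.1·625)·876.5 − 760·841 − 640·1091 = 0 → C_y = 1939993.75/920 = 2108.69 ≈ 2109 N.
ΣF_y = 0: A_y + 2108.69 − 1.1·625 − 760 − 640 = 0 → A_y = -21.19 N.
ΣF_x = 0: no horizontal applied forces, so A_x = 0.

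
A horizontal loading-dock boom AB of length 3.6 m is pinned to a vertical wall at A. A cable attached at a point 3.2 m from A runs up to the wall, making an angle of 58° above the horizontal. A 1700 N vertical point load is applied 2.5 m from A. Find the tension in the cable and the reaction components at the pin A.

ΣM about A: T·sin58°·3.2 − 1700·2.5 = 0 → T = 4250/(3.2·0.848048) = 1566.1 ≈ 1566 N.
ΣF_x = 0: A_x − T·cos58° = 0 → A_x = 1566.1 × 0.529919 = 829.9 N.
ΣF_y = 0: A_y + T·sin58° − 1700 = 0 → A_y = 1700 − 1566.1 × 0.848048 = 371.9 N.

T = 1566 N, A_x = 829.9 N, A_y = 371.9 N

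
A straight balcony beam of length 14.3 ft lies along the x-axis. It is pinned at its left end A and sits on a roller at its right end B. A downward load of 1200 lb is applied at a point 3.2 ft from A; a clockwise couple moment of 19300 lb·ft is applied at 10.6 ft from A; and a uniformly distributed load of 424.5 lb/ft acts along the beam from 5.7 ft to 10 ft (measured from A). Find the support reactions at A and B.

A_x = 0, A_y = 405.1 lb, B_y = 2620 lb

Resultant of the distributed load: 424.5 × 4.3 = 1825.35 lb at 7.85 ft from A.
Taking moments about A: B_y·14.3 − 1200·3.2 − 19300 − (424.5·4.3)·7.85 = 0 → B_y = 37468.9975/14.3 = 2620.21 ≈ 2620 lb.
ΣF_y = 0: A_y + 2620.21 − 1200 − 424.5·4.3 = 0 → A_y = 405.1 lb.
ΣF_x = 0: no horizontal applied forces, so A_x = 0.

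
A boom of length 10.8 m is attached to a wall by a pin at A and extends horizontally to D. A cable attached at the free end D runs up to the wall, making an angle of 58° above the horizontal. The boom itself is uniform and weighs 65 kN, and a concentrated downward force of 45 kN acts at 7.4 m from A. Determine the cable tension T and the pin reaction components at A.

T = 74.68 kN, A_x = 39.58 kN, A_y = 46.67 kN

ΣM about A: T·sin58°·10.8 − 65·5.4 − 45·7.4 = 0 → T = 684/(10.8·0.848048) = 74.6813 ≈ 74.68 kN.
ΣF_x = 0: A_x − T·cos58° = 0 → A_x = 74.6813 × 0.529919 = 39.58 kN.
ΣF_y = 0: A_y + T·sin58° − 65 − 45 = 0 → A_y = 110 − 74.6813 × 0.848048 = 46.67 kN.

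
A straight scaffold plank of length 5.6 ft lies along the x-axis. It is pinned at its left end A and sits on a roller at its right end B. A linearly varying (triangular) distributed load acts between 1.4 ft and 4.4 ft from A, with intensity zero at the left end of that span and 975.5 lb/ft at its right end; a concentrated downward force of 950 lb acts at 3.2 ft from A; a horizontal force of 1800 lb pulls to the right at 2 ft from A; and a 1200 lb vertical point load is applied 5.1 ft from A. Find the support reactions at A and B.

Resultant of the triangular load: ½ × 975.5 × 3 = 1463.25 lb, acting at 3.4 ft from A (one-third of the span from the peak).
Taking moments about A: B_y·5.6 − (½·975.5·3)·3.4 − 950·3.2 − 1200·5.1 = 0 → B_y = 14135.05/5.6 = 2524.12 ≈ 2524 lb.
ΣF_y = 0: A_y + 2524.12 − ½·975.5·3 − 950 − 1200 = 0 → A_y = 1089 lb.
ΣF_x = 0: A_x + 1800 = 0 → A_x = -1800 lb.

A_x = -1800 lb, A_y = 1089 lb, B_y = 2524 lb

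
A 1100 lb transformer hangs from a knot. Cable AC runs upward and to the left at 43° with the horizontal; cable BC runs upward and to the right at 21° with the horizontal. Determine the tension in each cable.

T_AC = 1143 lb, T_BC = 895.1 lb

ΣF_x = 0: −T_AC·cos43° + T_BC·cos21° = 0 → T_BC = 0.783386·T_AC.
ΣF_y = 0: T_AC·sin43° + T_BC·sin21° = 1100.
Substitute: T_AC·(0.681998 + 0.783386·0.358368) = 1100 → T_AC = 1142.57 ≈ 1143 lb.
Then T_BC = 0.783386 × 1142.57 = 895.1 lb.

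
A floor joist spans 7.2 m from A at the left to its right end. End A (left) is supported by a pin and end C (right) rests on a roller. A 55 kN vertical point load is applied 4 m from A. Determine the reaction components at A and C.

A_x = 0, A_y = 24.44 kN, C_y = 30.56 kN

Moments about A: C_y·7.2 − 55·4 = 0 → C_y = 220/7.2 = 30.5556 ≈ 30.56 kN.
ΣF_y = 0: A_y + 30.5556 − 55 = 0 → A_y = 24.44 kN.
ΣF_x = 0: no horizontal applied forces, so A_x = 0.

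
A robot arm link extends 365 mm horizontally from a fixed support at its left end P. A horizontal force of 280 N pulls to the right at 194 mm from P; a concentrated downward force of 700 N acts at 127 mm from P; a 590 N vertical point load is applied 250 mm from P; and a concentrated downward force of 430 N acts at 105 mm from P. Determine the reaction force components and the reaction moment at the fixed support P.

P_x = -280.0 N, P_y = 1720 N, M_P = 281600 N·mm

ΣF_x = 0: P_x + 280 = 0 → P_x = -280.0 N.
ΣF_y = 0: P_y − 700 − 590 − 430 = 0 → P_y = 1720 N.
ΣM about P: M_P − 700·127 − 590·250 − 430·105 = 0 → M_P = 281600 N·mm.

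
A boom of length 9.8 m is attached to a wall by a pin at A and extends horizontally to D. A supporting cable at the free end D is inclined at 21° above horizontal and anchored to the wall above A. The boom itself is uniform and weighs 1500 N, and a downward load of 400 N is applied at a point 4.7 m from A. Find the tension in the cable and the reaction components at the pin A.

ΣM about A: T·sin21°·9.8 − 1500·4.9 − 400·4.7 = 0 → T = 9230/(9.8·0.358368) = 2628.13 ≈ 2628 N.
ΣF_x = 0: A_x − T·cos21° = 0 → A_x = 2628.13 × 0.93358 = 2454 N.
ΣF_y = 0: A_y + T·sin21° − 1500 − 400 = 0 → A_y = 1900 − 2628.13 × 0.358368 = 958.2 N.

T = 2628 N, A_x = 2454 N, A_y = 958.2 N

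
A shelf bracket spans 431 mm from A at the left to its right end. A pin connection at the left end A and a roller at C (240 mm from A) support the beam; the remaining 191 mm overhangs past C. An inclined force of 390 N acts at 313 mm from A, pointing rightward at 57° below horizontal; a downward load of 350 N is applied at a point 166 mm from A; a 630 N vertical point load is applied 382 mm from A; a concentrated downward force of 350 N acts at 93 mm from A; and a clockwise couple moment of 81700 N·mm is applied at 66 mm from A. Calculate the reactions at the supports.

A_x = -212.4 N, A_y = -490.4 N, C_y = 2147 N

Taking moments about A: C_y·240 − 390·sin57°·313 − 350·166 − 630·382 − 350·93 − 81700 = 0 → C_y = 515387/240 = 2147.45 ≈ 2147 N.
ΣF_y = 0: A_y + 2147.45 − 390·sin57° − 350 − 630 − 350 = 0 → A_y = -490.4 N.
ΣF_x = 0: A_x + 390·cos57° = 0 → A_x = -212.4 N.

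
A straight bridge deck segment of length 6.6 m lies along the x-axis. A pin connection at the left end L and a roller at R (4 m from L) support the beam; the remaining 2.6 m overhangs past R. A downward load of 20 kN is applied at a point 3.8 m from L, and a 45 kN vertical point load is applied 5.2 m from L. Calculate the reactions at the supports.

L_x = 0, L_y = -12.50 kN, R_y = 77.50 kN

Taking moments about L: R_y·4 − 20·3.8 − 45·5.2 = 0 → R_y = 310/4 = 77.50 kN.
ΣF_y = 0: L_y + 77.5 − 20 − 45 = 0 → L_y = -12.50 kN.
ΣF_x = 0: no horizontal applied forces, so L_x = 0.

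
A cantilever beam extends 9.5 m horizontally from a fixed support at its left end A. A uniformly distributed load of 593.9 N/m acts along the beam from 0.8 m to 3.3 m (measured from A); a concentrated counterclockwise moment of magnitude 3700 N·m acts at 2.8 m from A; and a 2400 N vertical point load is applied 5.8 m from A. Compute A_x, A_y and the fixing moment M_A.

Resultant of the distributed load: 593.9 × 2.5 = 1484.75 N at 2.05 m from A.
ΣF_x = 0: A_x = 0.
ΣF_y = 0: A_y − 593.9·2.5 − 2400 = 0 → A_y = 3885 N.
ΣM about A: M_A − (593.9·2.5)·2.05 + 3700 − 2400·5.8 = 0 → M_A = 13260 N·m.

A_x = 0, A_y = 3885 N, M_A = 13260 N·m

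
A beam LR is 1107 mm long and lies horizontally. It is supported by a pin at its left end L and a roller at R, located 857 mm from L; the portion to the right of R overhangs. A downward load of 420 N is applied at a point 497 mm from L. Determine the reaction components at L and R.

L_x = 0, L_y = 176.4 N, R_y = 243.6 N

Moments about L: R_y·857 − 420·497 = 0 → R_y = 208740/857 = 243.571 ≈ 243.6 N.
ΣF_y = 0: L_y + 243.571 − 420 = 0 → L_y = 176.4 N.
ΣF_x = 0: no horizontal applied forces, so L_x = 0.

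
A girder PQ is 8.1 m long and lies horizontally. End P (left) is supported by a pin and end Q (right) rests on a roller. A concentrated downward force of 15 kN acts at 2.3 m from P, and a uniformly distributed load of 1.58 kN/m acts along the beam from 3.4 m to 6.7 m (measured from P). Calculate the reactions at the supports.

Resultant of the distributed load: 1.58 × 3.3 = 5.214 kN at 5.05 m from P.
ΣM about P: Q_y·8.1 − 15·2.3 − (1.58·3.3)·5.05 = 0 → Q_y = 60.8307/8.1 = 7.50996 ≈ 7.510 kN.
ΣF_y = 0: P_y + 7.50996 − 15 − 1.58·3.3 = 0 → P_y = 12.70 kN.
ΣF_x = 0: no horizontal applied forces, so P_x = 0.

P_x = 0, P_y = 12.70 kN, Q_y = 7.510 kN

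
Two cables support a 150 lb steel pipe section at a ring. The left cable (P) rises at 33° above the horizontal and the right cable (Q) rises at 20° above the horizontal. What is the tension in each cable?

T_P = 176.5 lb, T_Q = 157.5 lb

ΣF_x = 0: −T_P·cos33° + T_Q·cos20° = 0 → T_Q = 0.892495·T_P.
ΣF_y = 0: T_P·sin33° + T_Q·sin20° = 150.
Substitute: T_P·(0.544639 + 0.892495·0.34202) = 150 → T_P = 176.493 ≈ 176.5 lb.
Then T_Q = 0.892495 × 176.493 = 157.5 lb.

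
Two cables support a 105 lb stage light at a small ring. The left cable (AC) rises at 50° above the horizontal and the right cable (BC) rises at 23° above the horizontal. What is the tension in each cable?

ΣF_x = 0: −T_AC·cos50° + T_BC·cos23° = 0 → T_BC = 0.698299·T_AC.
ΣF_y = 0: T_AC·sin50° + T_BC·sin23° = 105.
Substitute: T_AC·(0.766044 + 0.698299·0.390731) = 105 → T_AC = 101.069 ≈ 101.1 lb.
Then T_BC = 0.698299 × 101.069 = 70.58 lb.

T_AC = 101.1 lb, T_BC = 70.58 lb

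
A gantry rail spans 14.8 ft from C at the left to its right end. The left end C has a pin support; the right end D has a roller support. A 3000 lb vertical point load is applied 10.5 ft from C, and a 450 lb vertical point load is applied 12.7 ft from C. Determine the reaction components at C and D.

C_x = 0, C_y = 935.5 lb, D_y = 2515 lb

Taking moments about C: D_y·14.8 − 3000·10.5 − 450·12.7 = 0 → D_y = 37215/14.8 = 2514.53 ≈ 2515 lb.
ΣF_y = 0: C_y + 2514.53 − 3000 − 450 = 0 → C_y = 935.5 lb.
ΣF_x = 0: no horizontal applied forces, so C_x = 0.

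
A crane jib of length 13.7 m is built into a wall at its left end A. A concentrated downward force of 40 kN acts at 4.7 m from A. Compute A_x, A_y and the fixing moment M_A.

A_x = 0, A_y = 40.00 kN, M_A = 188.0 kN·m

ΣF_x = 0: A_x = 0.
ΣF_y = 0: A_y − 40 = 0 → A_y = 40.00 kN.
ΣM about A: M_A − 40·4.7 = 0 → M_A = 188.0 kN·m.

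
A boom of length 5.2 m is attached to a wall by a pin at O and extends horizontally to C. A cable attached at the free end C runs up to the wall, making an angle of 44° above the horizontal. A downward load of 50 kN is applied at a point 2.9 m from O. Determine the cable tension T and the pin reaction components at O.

T = 40.14 kN, O_x = 28.88 kN, O_y = 22.12 kN

ΣM about O: T·sin44°·5.2 − 50·2.9 = 0 → T = 145/(5.2·0.694658) = 40.1415 ≈ 40.14 kN.
ΣF_x = 0: O_x − T·cos44° = 0 → O_x = 40.1415 × 0.71934 = 28.88 kN.
ΣF_y = 0: O_y + T·sin44° − 50 = 0 → O_y = 50 − 40.1415 × 0.694658 = 22.12 kN.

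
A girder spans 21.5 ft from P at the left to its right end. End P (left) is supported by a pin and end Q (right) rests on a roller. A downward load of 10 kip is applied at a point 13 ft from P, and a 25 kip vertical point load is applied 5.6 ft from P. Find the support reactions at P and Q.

Taking moments about P: Q_y·21.5 − 10·13 − 25·5.6 = 0 → Q_y = 270/21.5 = 12.5581 ≈ 12.56 kip.
ΣF_y = 0: P_y + 12.5581 − 10 − 25 = 0 → P_y = 22.44 kip.
ΣF_x = 0: no horizontal applied forces, so P_x = 0.

P_x = 0, P_y = 22.44 kip, Q_y = 12.56 kip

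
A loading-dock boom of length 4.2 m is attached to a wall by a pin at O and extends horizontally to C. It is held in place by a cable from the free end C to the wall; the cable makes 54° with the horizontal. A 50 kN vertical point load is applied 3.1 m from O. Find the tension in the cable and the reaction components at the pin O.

ΣM about O: T·sin54°·4.2 − 50·3.1 = 0 → T = 155/(4.2·0.809017) = 45.6168 ≈ 45.62 kN.
ΣF_x = 0: O_x − T·cos54° = 0 → O_x = 45.6168 × 0.587785 = 26.81 kN.
ΣF_y = 0: O_y + T·sin54° − 50 = 0 → O_y = 50 − 45.6168 × 0.809017 = 13.10 kN.

T = 45.62 kN, O_x = 26.81 kN, O_y = 13.10 kN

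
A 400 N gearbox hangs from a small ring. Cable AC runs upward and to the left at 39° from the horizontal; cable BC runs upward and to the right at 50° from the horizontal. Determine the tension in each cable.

ΣF_x = 0: −T_AC·cos39° + T_BC·cos50° = 0 → T_BC = 1.20902·T_AC.
ΣF_y = 0: T_AC·sin39° + T_BC·sin50° = 400.
Substitute: T_AC·(0.62932 + 1.20902·0.766044) = 400 → T_AC = 257.155 ≈ 257.2 N.
Then T_BC = 1.20902 × 257.155 = 310.9 N.

T_AC = 257.2 N, T_BC = 310.9 N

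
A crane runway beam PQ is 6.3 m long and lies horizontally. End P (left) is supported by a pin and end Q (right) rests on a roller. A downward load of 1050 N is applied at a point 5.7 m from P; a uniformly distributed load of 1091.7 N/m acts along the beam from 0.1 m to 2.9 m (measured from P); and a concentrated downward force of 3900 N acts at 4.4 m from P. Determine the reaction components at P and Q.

P_x = 0, P_y = 3605 N, Q_y = 4402 N

Resultant of the distributed load: 1091.7 × 2.8 = 3056.76 N at 1.5 m from P.
Moments about P: Q_y·6.3 − 1050·5.7 − (1091.7·2.8)·1.5 − 3900·4.4 = 0 → Q_y = 27730.14/6.3 = 4401.61 ≈ 4402 N.
ΣF_y = 0: P_y + 4401.61 − 1050 − 1091.7·2.8 − 3900 = 0 → P_y = 3605 N.
ΣF_x = 0: no horizontal applied forces, so P_x = 0.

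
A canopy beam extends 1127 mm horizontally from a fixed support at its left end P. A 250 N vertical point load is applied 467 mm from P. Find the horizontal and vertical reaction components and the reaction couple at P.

P_x = 0, P_y = 250.0 N, M_P = 116800 N·mm

ΣF_x = 0: P_x = 0.
ΣF_y = 0: P_y − 250 = 0 → P_y = 250.0 N.
ΣM about P: M_P − 250·467 = 0 → M_P = 116800 N·mm.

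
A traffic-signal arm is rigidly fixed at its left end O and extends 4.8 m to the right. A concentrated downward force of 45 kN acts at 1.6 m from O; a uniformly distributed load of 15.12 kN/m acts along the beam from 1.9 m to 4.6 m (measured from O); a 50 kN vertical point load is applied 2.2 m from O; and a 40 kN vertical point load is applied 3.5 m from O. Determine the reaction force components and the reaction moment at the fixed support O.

O_x = 0, O_y = 175.8 kN, M_O = 454.7 kN·m

Resultant of the distributed load: 15.12 × 2.7 = 40.824 kN at 3.25 m from O.
ΣF_x = 0: O_x = 0.
ΣF_y = 0: O_y − 45 − 15.12·2.7 − 50 − 40 = 0 → O_y = 175.8 kN.
ΣM about O: M_O − 45·1.6 − (15.12·2.7)·3.25 − 50·2.2 − 40·3.5 = 0 → M_O = 454.7 kN·m.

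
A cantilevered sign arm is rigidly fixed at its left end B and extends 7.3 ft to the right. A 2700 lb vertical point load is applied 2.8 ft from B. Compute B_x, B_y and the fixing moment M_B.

ΣF_x = 0: B_x = 0.
ΣF_y = 0: B_y − 2700 = 0 → B_y = 2700 lb.
ΣM about B: M_B − 2700·2.8 = 0 → M_B = 7560 lb·ft.

B_x = 0, B_y = 2700 lb, M_B = 7560 lb·ft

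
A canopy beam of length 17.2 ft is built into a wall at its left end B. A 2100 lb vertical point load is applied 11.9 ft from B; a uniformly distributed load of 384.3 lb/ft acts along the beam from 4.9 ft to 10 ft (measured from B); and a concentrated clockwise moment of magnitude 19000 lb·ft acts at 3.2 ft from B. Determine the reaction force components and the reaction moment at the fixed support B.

Resultant of the distributed load: 384.3 × 5.1 = 1959.93 lb at 7.45 ft from B.
ΣF_x = 0: B_x = 0.
ΣF_y = 0: B_y − 2100 − 384.3·5.1 = 0 → B_y = 4060 lb.
ΣM about B: M_B − 2100·11.9 − (384.3·5.1)·7.45 − 19000 = 0 → M_B = 58590 lb·ft.

B_x = 0, B_y = 4060 lb, M_B = 58590 lb·ft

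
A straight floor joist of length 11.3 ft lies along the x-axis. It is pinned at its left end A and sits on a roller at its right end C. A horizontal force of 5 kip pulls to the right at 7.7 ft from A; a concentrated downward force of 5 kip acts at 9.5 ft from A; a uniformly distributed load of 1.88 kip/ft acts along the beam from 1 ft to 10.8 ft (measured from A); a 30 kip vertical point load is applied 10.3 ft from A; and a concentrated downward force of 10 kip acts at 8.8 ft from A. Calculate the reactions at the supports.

A_x = -5.000 kip, A_y = 14.47 kip, C_y = 48.96 kip

Resultant of the distributed load: 1.88 × 9.8 = 18.424 kip at 5.9 ft from A.
Moments about A: C_y·11.3 − 5·9.5 − (1.88·9.8)·5.9 − 30·10.3 − 10·8.8 = 0 → C_y = 553.2016/11.3 = 48.9559 ≈ 48.96 kip.
ΣF_y = 0: A_y + 48.9559 − 5 − 1.88·9.8 − 30 − 10 = 0 → A_y = 14.47 kip.
ΣF_x = 0: A_x + 5 = 0 → A_x = -5.000 kip.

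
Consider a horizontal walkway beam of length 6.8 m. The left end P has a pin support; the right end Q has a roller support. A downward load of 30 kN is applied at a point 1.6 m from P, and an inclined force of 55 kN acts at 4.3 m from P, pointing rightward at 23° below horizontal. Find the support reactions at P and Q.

P_x = -50.63 kN, P_y = 30.84 kN, Q_y = 20.65 kN

Moments about P: Q_y·6.8 − 30·1.6 − 55·sin23°·4.3 = 0 → Q_y = 140.408/6.8 = 20.6482 ≈ 20.65 kN.
ΣF_y = 0: P_y + 20.6482 − 30 − 55·sin23° = 0 → P_y = 30.84 kN.
ΣF_x = 0: P_x + 55·cos23° = 0 → P_x = -50.63 kN.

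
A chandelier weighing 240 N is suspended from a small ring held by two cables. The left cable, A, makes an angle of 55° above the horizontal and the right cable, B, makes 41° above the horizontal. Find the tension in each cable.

ΣF_x = 0: −T_A·cos55° + T_B·cos41° = 0 → T_B = 0.759996·T_A.
ΣF_y = 0: T_A·sin55° + T_B·sin41° = 240.
Substitute: T_A·(0.819152 + 0.759996·0.656059) = 240 → T_A = 182.128 ≈ 182.1 N.
Then T_B = 0.759996 × 182.128 = 138.4 N.

T_A = 182.1 N, T_B = 138.4 N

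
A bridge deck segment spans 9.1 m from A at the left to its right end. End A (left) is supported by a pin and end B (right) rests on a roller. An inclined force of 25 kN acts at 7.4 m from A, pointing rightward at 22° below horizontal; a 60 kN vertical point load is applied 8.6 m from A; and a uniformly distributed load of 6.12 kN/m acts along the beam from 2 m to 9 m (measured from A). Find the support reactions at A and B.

Resultant of the distributed load: 6.12 × 7 = 42.84 kN at 5.5 m from A.
ΣM about A: B_y·9.1 − 25·sin22°·7.4 − 60·8.6 − (6.12·7)·5.5 = 0 → B_y = 820.922/9.1 = 90.2112 ≈ 90.21 kN.
ΣF_y = 0: A_y + 90.2112 − 25·sin22° − 60 − 6.12·7 = 0 → A_y = 21.99 kN.
ΣF_x = 0: A_x + 25·cos22° = 0 → A_x = -23.18 kN.

A_x = -23.18 kN, A_y = 21.99 kN, B_y = 90.21 kN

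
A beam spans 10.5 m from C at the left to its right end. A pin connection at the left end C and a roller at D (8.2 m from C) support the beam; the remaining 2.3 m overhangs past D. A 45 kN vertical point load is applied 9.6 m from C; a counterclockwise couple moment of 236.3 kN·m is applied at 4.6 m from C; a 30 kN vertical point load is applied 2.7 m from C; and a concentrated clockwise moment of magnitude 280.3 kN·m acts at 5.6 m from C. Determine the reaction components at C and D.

ΣM about C: D_y·8.2 − 45·9.6 + 236.3 − 30·2.7 − 280.3 = 0 → D_y = 557/8.2 = 67.9268 ≈ 67.93 kN.
ΣF_y = 0: C_y + 67.9268 − 45 − 30 = 0 → C_y = 7.073 kN.
ΣF_x = 0: no horizontal applied forces, so C_x = 0.

C_x = 0, C_y = 7.073 kN, D_y = 67.93 kN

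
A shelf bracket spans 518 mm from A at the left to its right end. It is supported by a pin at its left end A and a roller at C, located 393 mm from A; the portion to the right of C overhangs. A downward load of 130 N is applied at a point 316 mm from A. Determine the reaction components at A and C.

Moments about A: C_y·393 − 130·316 = 0 → C_y = 41080/393 = 104.529 ≈ 104.5 N.
ΣF_y = 0: A_y + 104.529 − 130 = 0 → A_y = 25.47 N.
ΣF_x = 0: no horizontal applied forces, so A_x = 0.

A_x = 0, A_y = 25.47 N, C_y = 104.5 N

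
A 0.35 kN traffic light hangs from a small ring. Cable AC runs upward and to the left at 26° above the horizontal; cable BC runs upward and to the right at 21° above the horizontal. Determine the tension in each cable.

ΣF_x = 0: −T_AC·cos26° + T_BC·cos21° = 0 → T_BC = 0.962739·T_AC.
ΣF_y = 0: T_AC·sin26° + T_BC·sin21° = 0.35.
Substitute: T_AC·(0.438371 + 0.962739·0.358368) = 0.35 → T_AC = 0.446779 ≈ 0.4468 kN.
Then T_BC = 0.962739 × 0.446779 = 0.4301 kN.

T_AC = 0.4468 kN, T_BC = 0.4301 kN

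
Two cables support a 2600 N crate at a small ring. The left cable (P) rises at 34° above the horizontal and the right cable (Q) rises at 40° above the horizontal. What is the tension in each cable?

T_P = 2072 N, T_Q = 2242 N

ΣF_x = 0: −T_P·cos34° + T_Q·cos40° = 0 → T_Q = 1.08223·T_P.
ΣF_y = 0: T_P·sin34° + T_Q·sin40° = 2600.
Substitute: T_P·(0.559193 + 1.08223·0.642788) = 2600 → T_P = 2071.98 ≈ 2072 N.
Then T_Q = 1.08223 × 2071.98 = 2242 N.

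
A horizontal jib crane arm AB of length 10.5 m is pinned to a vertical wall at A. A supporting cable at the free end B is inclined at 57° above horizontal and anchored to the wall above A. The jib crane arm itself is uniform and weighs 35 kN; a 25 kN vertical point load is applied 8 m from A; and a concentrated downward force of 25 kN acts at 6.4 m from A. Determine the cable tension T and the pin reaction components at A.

T = 61.75 kN, A_x = 33.63 kN, A_y = 33.21 kN

ΣM about A: T·sin57°·10.5 − 35·5.25 − 25·8 − 25·6.4 = 0 → T = 543.75/(10.5·0.838671) = 61.7474 ≈ 61.75 kN.
ΣF_x = 0: A_x − T·cos57° = 0 → A_x = 61.7474 × 0.544639 = 33.63 kN.
ΣF_y = 0: A_y + T·sin57° − 35 − 25 − 25 = 0 → A_y = 85 − 61.7474 × 0.838671 = 33.21 kN.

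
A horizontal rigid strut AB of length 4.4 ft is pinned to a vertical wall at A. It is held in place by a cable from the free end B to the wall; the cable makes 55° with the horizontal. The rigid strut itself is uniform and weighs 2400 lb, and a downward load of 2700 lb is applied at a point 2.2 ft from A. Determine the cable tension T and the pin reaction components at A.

T = 3113 lb, A_x = 1786 lb, A_y = 2550 lb

ΣM about A: T·sin55°·4.4 − 2400·2.2 − 2700·2.2 = 0 → T = 11220/(4.4·0.819152) = 3112.98 ≈ 3113 lb.
ΣF_x = 0: A_x − T·cos55° = 0 → A_x = 3112.98 × 0.573576 = 1786 lb.
ΣF_y = 0: A_y + T·sin55° − 2400 − 2700 = 0 → A_y = 5100 − 3112.98 × 0.819152 = 2550 lb.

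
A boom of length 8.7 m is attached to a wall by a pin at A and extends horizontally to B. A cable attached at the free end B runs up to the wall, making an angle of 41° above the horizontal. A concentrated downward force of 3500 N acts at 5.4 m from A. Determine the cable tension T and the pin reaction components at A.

ΣM about A: T·sin41°·8.7 − 3500·5.4 = 0 → T = 18900/(8.7·0.656059) = 3311.31 ≈ 3311 N.
ΣF_x = 0: A_x − T·cos41° = 0 → A_x = 3311.31 × 0.75471 = 2499 N.
ΣF_y = 0: A_y + T·sin41° − 3500 = 0 → A_y = 3500 − 3311.31 × 0.656059 = 1328 N.

T = 3311 N, A_x = 2499 N, A_y = 1328 N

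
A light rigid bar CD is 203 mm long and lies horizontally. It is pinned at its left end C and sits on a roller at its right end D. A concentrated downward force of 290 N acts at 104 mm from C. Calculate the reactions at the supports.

Taking moments about C: D_y·203 − 290·104 = 0 → D_y = 30160/203 = 148.571 ≈ 148.6 N.
ΣF_y = 0: C_y + 148.571 − 290 = 0 → C_y = 141.4 N.
ΣF_x = 0: no horizontal applied forces, so C_x = 0.

C_x = 0, C_y = 141.4 N, D_y = 148.6 N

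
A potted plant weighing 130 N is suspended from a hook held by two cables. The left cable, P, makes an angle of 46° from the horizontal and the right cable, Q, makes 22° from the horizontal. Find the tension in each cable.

T_P = 130.0 N, T_Q = 97.40 N

ΣF_x = 0: −T_P·cos46° + T_Q·cos22° = 0 → T_Q = 0.749213·T_P.
ΣF_y = 0: T_P·sin46° + T_Q·sin22° = 130.
Substitute: T_P·(0.71934 + 0.749213·0.374607) = 130 → T_P = 130.0 N.
Then T_Q = 0.749213 × 130 = 97.40 N.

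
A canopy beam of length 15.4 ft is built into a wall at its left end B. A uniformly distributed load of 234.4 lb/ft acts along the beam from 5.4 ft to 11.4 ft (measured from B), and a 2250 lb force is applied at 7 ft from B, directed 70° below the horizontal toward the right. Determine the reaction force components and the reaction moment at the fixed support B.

Resultant of the distributed load: 234.4 × 6 = 1406.4 lb at 8.4 ft from B.
ΣF_x = 0: B_x + 2250·cos70° = 0 → B_x = -769.5 lb.
ΣF_y = 0: B_y − 234.4·6 − 2250·sin70° = 0 → B_y = 3521 lb.
ΣM about B: M_B − (234.4·6)·8.4 − 2250·sin70°·7 = 0 → M_B = 26610 lb·ft.

B_x = -769.5 lb, B_y = 3521 lb, M_B = 26610 lb·ft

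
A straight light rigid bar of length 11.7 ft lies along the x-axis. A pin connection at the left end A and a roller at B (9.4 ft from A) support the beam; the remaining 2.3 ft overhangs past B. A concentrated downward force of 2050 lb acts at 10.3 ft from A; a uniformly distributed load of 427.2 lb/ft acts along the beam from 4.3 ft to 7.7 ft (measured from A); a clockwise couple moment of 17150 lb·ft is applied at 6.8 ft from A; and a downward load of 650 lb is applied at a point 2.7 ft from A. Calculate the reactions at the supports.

Resultant of the distributed load: 427.2 × 3.4 = 1452.48 lb at 6 ft from A.
ΣM about A: B_y·9.4 − 2050·10.3 − (427.2·3.4)·6 − 17150 − 650·2.7 = 0 → B_y = 48734.88/9.4 = 5184.56 ≈ 5185 lb.
ΣF_y = 0: A_y + 5184.56 − 2050 − 427.2·3.4 − 650 = 0 → A_y = -1032 lb.
ΣF_x = 0: no horizontal applied forces, so A_x = 0.

A_x = 0, A_y = -1032 lb, B_y = 5185 lb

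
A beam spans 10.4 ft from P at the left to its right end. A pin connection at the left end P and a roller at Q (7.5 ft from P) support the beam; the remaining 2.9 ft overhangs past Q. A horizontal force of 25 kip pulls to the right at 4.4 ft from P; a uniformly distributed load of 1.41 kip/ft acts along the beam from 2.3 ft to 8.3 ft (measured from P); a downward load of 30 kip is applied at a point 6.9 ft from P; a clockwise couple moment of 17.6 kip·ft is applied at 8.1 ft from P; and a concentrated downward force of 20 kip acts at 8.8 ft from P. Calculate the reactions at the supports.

Resultant of the distributed load: 1.41 × 6 = 8.46 kip at 5.3 ft from P.
Taking moments about P: Q_y·7.5 − (1.41·6)·5.3 − 30·6.9 − 17.6 − 20·8.8 = 0 → Q_y = 445.438/7.5 = 59.3917 ≈ 59.39 kip.
ΣF_y = 0: P_y + 59.3917 − 1.41·6 − 30 − 20 = 0 → P_y = -0.9317 kip.
ΣF_x = 0: P_x + 25 = 0 → P_x = -25.00 kip.

P_x = -25.00 kip, P_y = -0.9317 kip, Q_y = 59.39 kip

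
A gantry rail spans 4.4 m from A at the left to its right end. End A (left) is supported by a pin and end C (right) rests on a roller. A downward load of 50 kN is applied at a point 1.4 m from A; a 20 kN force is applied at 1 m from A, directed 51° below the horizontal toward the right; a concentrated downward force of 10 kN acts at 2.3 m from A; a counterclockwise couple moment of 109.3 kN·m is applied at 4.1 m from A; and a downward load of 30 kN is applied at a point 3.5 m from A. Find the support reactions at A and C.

Taking moments about A: C_y·4.4 − 50·1.4 − 20·sin51°·1 − 10·2.3 + 109.3 − 30·3.5 = 0 → C_y = 104.243/4.4 = 23.6916 ≈ 23.69 kN.
ΣF_y = 0: A_y + 23.6916 − 50 − 20·sin51° − 10 − 30 = 0 → A_y = 81.85 kN.
ΣF_x = 0: A_x + 20·cos51° = 0 → A_x = -12.59 kN.

A_x = -12.59 kN, A_y = 81.85 kN, C_y = 23.69 kN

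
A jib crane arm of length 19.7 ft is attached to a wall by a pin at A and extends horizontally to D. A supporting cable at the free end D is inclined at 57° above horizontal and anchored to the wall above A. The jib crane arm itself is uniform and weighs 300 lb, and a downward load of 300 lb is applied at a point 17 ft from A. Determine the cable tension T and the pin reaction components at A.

T = 487.5 lb, A_x = 265.5 lb, A_y = 191.1 lb

ΣM about A: T·sin57°·19.7 − 300·9.85 − 300·17 = 0 → T = 8055/(19.7·0.838671) = 487.537 ≈ 487.5 lb.
ΣF_x = 0: A_x − T·cos57° = 0 → A_x = 487.537 × 0.544639 = 265.5 lb.
ΣF_y = 0: A_y + T·sin57° − 300 − 300 = 0 → A_y = 600 − 487.537 × 0.838671 = 191.1 lb.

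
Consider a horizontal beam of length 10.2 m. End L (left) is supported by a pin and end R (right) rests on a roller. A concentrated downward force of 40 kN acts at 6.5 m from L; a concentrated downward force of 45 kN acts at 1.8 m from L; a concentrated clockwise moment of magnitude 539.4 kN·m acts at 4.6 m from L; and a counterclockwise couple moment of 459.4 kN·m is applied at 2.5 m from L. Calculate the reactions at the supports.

L_x = 0, L_y = 43.73 kN, R_y = 41.27 kN

Taking moments about L: R_y·10.2 − 40·6.5 − 45·1.8 − 539.4 + 459.4 = 0 → R_y = 421/10.2 = 41.2745 ≈ 41.27 kN.
ΣF_y = 0: L_y + 41.2745 − 40 − 45 = 0 → L_y = 43.73 kN.
ΣF_x = 0: no horizontal applied forces, so L_x = 0.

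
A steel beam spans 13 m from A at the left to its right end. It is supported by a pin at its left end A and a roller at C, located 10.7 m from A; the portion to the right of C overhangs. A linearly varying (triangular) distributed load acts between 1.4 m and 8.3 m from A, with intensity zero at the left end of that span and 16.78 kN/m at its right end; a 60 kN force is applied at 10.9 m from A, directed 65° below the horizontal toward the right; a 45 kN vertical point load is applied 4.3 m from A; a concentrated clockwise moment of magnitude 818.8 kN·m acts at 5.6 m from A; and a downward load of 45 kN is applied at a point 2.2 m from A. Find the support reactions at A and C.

A_x = -25.36 kN, A_y = 10.55 kN, C_y = 191.7 kN

Resultant of the triangular load: ½ × 16.78 × 6.9 = 57.891 kN, acting at 6 m from A (one-third of the span from the peak).
Taking moments about A: C_y·10.7 − (½·16.78·6.9)·6 − 60·sin65°·10.9 − 45·4.3 − 818.8 − 45·2.2 = 0 → C_y = 2051.37/10.7 = 191.717 ≈ 191.7 kN.
ΣF_y = 0: A_y + 191.717 − ½·16.78·6.9 − 60·sin65° − 45 − 45 = 0 → A_y = 10.55 kN.
ΣF_x = 0: A_x + 60·cos65° = 0 → A_x = -25.36 kN.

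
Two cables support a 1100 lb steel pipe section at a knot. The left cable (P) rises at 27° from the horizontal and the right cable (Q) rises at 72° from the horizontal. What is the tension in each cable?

ΣF_x = 0: −T_P·cos27° + T_Q·cos72° = 0 → T_Q = 2.88336·T_P.
ΣF_y = 0: T_P·sin27° + T_Q·sin72° = 1100.
Substitute: T_P·(0.45399 + 2.88336·0.951057) = 1100 → T_P = 344.155 ≈ 344.2 lb.
Then T_Q = 2.88336 × 344.155 = 992.3 lb.

T_P = 344.2 lb, T_Q = 992.3 lb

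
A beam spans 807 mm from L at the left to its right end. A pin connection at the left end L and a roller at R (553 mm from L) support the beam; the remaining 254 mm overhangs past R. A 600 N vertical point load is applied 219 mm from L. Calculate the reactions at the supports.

L_x = 0, L_y = 362.4 N, R_y = 237.6 N

Taking moments about L: R_y·553 − 600·219 = 0 → R_y = 131400/553 = 237.613 ≈ 237.6 N.
ΣF_y = 0: L_y + 237.613 − 600 = 0 → L_y = 362.4 N.
ΣF_x = 0: no horizontal applied forces, so L_x = 0.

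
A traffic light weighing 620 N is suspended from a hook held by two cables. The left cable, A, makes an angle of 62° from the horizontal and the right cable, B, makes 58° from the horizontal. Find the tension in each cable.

ΣF_x = 0: −T_A·cos62° + T_B·cos58° = 0 → T_B = 0.88593·T_A.
ΣF_y = 0: T_A·sin62° + T_B·sin58° = 620.
Substitute: T_A·(0.882948 + 0.88593·0.848048) = 620 → T_A = 379.377 ≈ 379.4 N.
Then T_B = 0.88593 × 379.377 = 336.1 N.

T_A = 379.4 N, T_B = 336.1 N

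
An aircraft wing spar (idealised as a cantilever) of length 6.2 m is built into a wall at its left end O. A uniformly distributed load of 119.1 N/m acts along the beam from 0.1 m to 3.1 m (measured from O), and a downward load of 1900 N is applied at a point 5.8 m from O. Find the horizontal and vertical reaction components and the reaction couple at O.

Resultant of the distributed load: 119.1 × 3 = 357.3 N at 1.6 m from O.
ΣF_x = 0: O_x = 0.
ΣF_y = 0: O_y − 119.1·3 − 1900 = 0 → O_y = 2257 N.
ΣM about O: M_O − (119.1·3)·1.6 − 1900·5.8 = 0 → M_O = 11590 N·m.

O_x = 0, O_y = 2257 N, M_O = 11590 N·m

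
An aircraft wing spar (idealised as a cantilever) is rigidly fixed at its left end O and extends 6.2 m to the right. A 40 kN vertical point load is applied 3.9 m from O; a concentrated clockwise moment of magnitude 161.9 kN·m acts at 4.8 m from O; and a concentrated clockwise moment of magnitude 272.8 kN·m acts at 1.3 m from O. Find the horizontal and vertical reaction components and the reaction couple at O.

O_x = 0, O_y = 40.00 kN, M_O = 590.7 kN·m

ΣF_x = 0: O_x = 0.
ΣF_y = 0: O_y − 40 = 0 → O_y = 40.00 kN.
ΣM about O: M_O − 40·3.9 − 161.9 − 272.8 = 0 → M_O = 590.7 kN·m.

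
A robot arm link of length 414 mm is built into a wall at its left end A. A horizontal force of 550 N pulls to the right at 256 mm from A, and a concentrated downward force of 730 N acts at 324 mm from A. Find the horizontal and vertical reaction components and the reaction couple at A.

ΣF_x = 0: A_x + 550 = 0 → A_x = -550.0 N.
ΣF_y = 0: A_y − 730 = 0 → A_y = 730.0 N.
ΣM about A: M_A − 730·324 = 0 → M_A = 236500 N·mm.

A_x = -550.0 N, A_y = 730.0 N, M_A = 236500 N·mm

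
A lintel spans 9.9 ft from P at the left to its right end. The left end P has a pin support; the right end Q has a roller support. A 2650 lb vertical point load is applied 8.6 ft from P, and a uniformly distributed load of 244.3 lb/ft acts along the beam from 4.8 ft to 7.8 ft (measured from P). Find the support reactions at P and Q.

Resultant of the distributed load: 244.3 × 3 = 732.9 lb at 6.3 ft from P.
Moments about P: Q_y·9.9 − 2650·8.6 − (244.3·3)·6.3 = 0 → Q_y = 27407.27/9.9 = 2768.41 ≈ 2768 lb.
ΣF_y = 0: P_y + 2768.41 − 2650 − 244.3·3 = 0 → P_y = 614.5 lb.
ΣF_x = 0: no horizontal applied forces, so P_x = 0.

P_x = 0, P_y = 614.5 lb, Q_y = 2768 lb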